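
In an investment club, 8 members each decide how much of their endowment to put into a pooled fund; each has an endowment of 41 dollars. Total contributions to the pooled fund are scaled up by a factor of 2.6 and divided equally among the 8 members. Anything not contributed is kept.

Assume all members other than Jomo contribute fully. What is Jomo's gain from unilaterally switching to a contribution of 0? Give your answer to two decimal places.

27.68 dollars

Switching from a contribution of 41 to 0 lets Jomo keep an extra 41 dollars, but lowers the pooled fund by 41, which costs Jomo their own share of that drop: 2.6/8 × 41 = 13.32.
Net gain = 41 − 13.32 = 27.68. The private return per contributed unit (0.3250) is below 1, so free-riding is indeed the best response regardless of what the others do.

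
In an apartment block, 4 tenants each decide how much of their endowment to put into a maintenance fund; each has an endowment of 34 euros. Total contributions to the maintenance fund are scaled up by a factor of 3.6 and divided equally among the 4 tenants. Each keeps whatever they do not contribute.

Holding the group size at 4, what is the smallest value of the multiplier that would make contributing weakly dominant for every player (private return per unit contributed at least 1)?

4

A contributed unit returns (multiplier)/4 to its contributor.
This reaches 1 exactly when the multiplier is 4.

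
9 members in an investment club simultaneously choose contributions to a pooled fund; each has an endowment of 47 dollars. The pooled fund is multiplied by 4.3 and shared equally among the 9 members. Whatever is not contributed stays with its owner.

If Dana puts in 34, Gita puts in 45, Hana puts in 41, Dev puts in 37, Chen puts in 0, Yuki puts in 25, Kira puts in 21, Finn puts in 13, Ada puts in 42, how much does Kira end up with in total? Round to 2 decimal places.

Total contributed: 34 + 45 + 41 + 37 + 0 + 25 + 21 + 13 + 42 = 258.
Each receives 4.3 × 258 / 9 = 123.27 from the pooled fund.
Kira keeps 47 − 21 = 26, so Kira's payoff is 26 + 123.27 = 149.27.

149.27 dollars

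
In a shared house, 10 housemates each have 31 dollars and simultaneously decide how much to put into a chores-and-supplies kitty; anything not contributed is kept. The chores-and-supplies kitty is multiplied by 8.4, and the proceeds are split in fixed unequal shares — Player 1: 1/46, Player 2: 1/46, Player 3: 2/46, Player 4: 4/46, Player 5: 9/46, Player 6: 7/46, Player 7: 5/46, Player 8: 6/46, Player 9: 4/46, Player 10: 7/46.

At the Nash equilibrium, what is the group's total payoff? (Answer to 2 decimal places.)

1227.60 dollars

Player j's private return per contributed unit is 8.4 × (j's share). Contributing is weakly dominant for j when that share is at least 1/8.4 = 0.1190, and contributing 0 is dominant otherwise.
Player 5, Player 6, Player 8 and Player 10 clear that bar, contributing 31 each; the remaining 6 contribute 0. Total contributed: 124.
The chores-and-supplies kitty pays out 8.4 × 124 = 1041.60 in total (split across the unequal shares, but the aggregate is all that matters for the group sum).
The 6 free-riders keep 31 each, adding 186. Group total = 186 + 1041.60 = 1227.60.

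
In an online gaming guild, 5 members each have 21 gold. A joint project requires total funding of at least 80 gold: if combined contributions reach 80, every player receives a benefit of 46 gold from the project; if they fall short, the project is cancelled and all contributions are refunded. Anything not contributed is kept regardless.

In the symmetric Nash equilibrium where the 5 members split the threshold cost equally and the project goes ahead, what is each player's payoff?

51 gold

Equal share of the threshold: 80/5 = 16.
At this profile no one gains by cutting their contribution: any cut drops the total below 80, the project is cancelled, contributions are refunded, and the deviator ends with 21, which is less than 21 − 16 + 46 = 51. Contributing more than 16 just wastes the excess. So contributing exactly 16 is a best response.
Each player's payoff: 21 − 16 + 46 = 51.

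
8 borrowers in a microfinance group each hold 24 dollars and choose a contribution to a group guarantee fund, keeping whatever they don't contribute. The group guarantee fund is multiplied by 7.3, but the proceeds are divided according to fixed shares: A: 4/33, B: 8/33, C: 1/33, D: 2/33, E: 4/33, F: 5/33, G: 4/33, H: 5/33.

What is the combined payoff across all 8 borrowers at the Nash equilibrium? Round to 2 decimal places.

645.60 dollars

Player j's private return per contributed unit is 7.3 × (j's share). Contributing is weakly dominant for j when that share is at least 1/7.3 = 0.1370, and contributing 0 is dominant otherwise.
B, F and H are above the threshold, contributing 24 each; the remaining 5 contribute 0. Total contributed: 72.
The group guarantee fund pays out 7.3 × 72 = 525.60 in total (split across the unequal shares, but the aggregate is all that matters for the group sum).
The 5 free-riders keep 24 each, adding 120. Group total = 120 + 525.60 = 645.60.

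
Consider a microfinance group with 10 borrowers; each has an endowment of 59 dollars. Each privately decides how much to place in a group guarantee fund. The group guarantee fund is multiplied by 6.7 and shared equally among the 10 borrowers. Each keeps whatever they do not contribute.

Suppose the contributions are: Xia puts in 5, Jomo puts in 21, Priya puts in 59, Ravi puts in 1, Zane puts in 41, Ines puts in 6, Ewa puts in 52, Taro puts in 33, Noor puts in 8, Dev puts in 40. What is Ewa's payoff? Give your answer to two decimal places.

Total contributed: 5 + 21 + 59 + 1 + 41 + 6 + 52 + 33 + 8 + 40 = 266.
Each receives 6.7 × 266 / 10 = 178.22 from the group guarantee fund.
Ewa keeps 59 − 52 = 7, so Ewa's payoff is 7 + 178.22 = 185.22.

185.22 dollars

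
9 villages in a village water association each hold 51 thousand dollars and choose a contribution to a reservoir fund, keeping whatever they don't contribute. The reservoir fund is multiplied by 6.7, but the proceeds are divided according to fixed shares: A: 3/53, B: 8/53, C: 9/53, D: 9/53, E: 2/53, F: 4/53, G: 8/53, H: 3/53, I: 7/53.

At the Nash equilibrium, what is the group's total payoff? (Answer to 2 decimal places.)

For player j, contributing a unit is worthwhile iff 6.7 × (j's share) ≥ 1, i.e. iff j's share is at least 0.1493.
B, C, D and G clear that bar, contributing 51 each; the remaining 5 contribute 0. Total contributed: 204.
The reservoir fund pays out 6.7 × 204 = 1366.80 in total (split across the unequal shares, but the aggregate is all that matters for the group sum).
The 5 free-riders keep 51 each, adding 255. Group total = 255 + 1366.80 = 1621.80.

1621.80 thousand dollars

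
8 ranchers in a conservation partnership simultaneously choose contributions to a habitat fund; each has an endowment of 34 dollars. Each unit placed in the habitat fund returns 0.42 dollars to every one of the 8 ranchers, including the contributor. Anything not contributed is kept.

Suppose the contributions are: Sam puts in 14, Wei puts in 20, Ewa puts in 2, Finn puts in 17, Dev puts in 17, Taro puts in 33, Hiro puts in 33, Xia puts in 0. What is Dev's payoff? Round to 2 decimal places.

Total contributed: 14 + 20 + 2 + 17 + 17 + 33 + 33 + 0 = 136.
Each receives 0.42 × 136 = 57.12 from the habitat fund.
Dev keeps 34 − 17 = 17, so Dev's payoff is 17 + 57.12 = 74.12.

74.12 dollars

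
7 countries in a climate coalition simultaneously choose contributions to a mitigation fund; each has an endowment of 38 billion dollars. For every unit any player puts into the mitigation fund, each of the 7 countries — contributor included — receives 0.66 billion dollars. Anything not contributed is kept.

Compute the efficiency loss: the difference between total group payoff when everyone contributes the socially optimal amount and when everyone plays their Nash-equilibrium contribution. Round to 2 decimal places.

The private return per contributed unit is 0.66 < 1, so contributing 0 is dominant for every player. At the Nash equilibrium everyone keeps their 38, and the group total is 7 × 38 = 266.
Each contributed unit returns 4.620 to the group as a whole (0.66 to each of 7 players), which exceeds 1, so the social optimum is full contribution: group total = 4.620 × 266 = 1228.92.
Efficiency loss = 1228.92 − 266 = 962.92.

962.92 billion dollars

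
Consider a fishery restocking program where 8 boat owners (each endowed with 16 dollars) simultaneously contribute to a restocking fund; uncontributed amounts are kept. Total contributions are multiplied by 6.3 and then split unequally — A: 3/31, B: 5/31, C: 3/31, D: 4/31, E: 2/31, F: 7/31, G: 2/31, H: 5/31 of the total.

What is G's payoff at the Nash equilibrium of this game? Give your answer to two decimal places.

35.51 dollars

For player j, contributing a unit is worthwhile iff 6.3 × (j's share) ≥ 1, i.e. iff j's share is at least 0.1587.
B, F and H are above the threshold, contributing 16 each; the remaining 5 contribute 0. Total contributed: 48.
G keeps 16 and receives 6.3 × 48 × 2/31 = 19.51 from the restocking fund, for a payoff of 35.51.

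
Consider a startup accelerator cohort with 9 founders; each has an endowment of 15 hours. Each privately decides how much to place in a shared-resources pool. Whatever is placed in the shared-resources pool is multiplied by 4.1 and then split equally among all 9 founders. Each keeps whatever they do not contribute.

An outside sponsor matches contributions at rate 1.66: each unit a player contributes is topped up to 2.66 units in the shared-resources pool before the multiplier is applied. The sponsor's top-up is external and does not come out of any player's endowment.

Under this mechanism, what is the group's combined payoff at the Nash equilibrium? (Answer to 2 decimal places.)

With the mechanism, a contributed unit returns 4.1 × 2.66 / 9 = 1.2118 per unit of net cost to the contributor — now above 1 — so contributing fully is weakly dominant for every player.
So the Nash equilibrium is full contribution by all 9; the group earns 4.1 × 2.66 × 135 = 1472.31.

1472.31 hours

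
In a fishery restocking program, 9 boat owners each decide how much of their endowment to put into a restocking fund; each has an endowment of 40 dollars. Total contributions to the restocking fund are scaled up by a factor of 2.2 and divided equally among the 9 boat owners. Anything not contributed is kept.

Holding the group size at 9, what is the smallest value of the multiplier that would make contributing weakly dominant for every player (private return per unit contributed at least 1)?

A contributed unit returns (multiplier)/9 to its contributor.
This reaches 1 exactly when the multiplier is 9.

9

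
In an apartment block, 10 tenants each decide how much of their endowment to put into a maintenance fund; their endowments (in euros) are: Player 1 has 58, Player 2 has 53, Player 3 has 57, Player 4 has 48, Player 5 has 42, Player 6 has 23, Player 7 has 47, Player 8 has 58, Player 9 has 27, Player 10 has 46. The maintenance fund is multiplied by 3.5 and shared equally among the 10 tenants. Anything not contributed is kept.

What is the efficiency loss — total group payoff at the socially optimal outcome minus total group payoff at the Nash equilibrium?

1147.50 euros

The private return per contributed unit is 3.5/10 = 0.3500 < 1 for every player regardless of endowment, so the Nash equilibrium is zero contribution and the group total is Σ E_j = 58 + 53 + 57 + 48 + 42 + 23 + 47 + 58 + 27 + 46 = 459.
Each contributed unit returns 3.500 to the group, so the social optimum is full contribution by everyone: group total = 3.500 × 459 = 1606.50.
Efficiency loss = (3.500 − 1) × 459 = 1147.50.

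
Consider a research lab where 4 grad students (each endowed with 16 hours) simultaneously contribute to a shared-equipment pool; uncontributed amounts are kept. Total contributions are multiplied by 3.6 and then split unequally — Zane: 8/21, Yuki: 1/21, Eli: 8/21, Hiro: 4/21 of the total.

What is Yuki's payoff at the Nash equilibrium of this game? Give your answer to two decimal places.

21.49 hours

Player j's private return per contributed unit is 3.6 × (j's share). Contributing is weakly dominant for j when that share is at least 1/3.6 = 0.2778, and contributing 0 is dominant otherwise.
Zane and Eli clear that bar, contributing 16 each; the remaining 2 contribute 0. Total contributed: 32.
Yuki keeps 16 and receives 3.6 × 32 × 1/21 = 5.49 from the shared-equipment pool, for a payoff of 21.49.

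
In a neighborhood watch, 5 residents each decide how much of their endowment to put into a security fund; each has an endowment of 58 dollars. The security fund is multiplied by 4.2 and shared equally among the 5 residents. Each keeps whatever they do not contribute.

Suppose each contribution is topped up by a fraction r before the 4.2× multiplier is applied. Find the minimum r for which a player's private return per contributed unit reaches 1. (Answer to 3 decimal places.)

0.190

With matching at rate r, one contributed unit becomes (1 + r) in the security fund and returns 4.2 × (1 + r) / 5 to the contributor.
Setting this equal to 1: 1 + r = 5/4.2 = 1.1905.
So the minimum matching rate is r = 1.1905 − 1 = 0.190.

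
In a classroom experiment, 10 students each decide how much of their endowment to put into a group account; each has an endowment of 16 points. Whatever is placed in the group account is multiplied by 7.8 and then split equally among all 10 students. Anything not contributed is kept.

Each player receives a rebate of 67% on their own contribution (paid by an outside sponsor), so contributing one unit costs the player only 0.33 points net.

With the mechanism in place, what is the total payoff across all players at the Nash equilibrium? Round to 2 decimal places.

Under the mechanism each unit contributed yields (7.8/10) / 0.33 = 2.3636 back to its contributor per unit of net cost, which exceeds 1, making full contribution the dominant choice for everyone.
So the Nash equilibrium is full contribution by all 10; the group earns 10 × (16 × 0.67 + 7.8 × 16) = 1355.20.

1355.20 points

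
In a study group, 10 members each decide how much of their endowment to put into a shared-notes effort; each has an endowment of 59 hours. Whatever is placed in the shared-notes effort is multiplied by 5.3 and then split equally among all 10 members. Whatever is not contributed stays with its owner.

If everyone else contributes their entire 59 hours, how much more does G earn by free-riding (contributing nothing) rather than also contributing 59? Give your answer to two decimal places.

Switching from a contribution of 59 to 0 lets G keep an extra 59 hours, but lowers the shared-notes effort by 59, which costs G their own share of that drop: 5.3/10 × 59 = 31.27.
Net gain = 59 − 31.27 = 27.73. The private return per contributed unit (0.5300) is below 1, so free-riding is indeed the best response regardless of what the others do.

27.73 hours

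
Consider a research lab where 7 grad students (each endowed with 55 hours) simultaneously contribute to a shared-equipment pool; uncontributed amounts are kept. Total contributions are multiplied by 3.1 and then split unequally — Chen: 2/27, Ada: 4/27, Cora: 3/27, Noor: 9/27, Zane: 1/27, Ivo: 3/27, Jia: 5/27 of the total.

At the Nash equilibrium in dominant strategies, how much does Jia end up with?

86.57 hours

A player with share s gets back 3.1·s per unit contributed, so full contribution is dominant for anyone with s > 1/3.1 = 0.3226 and zero contribution is dominant for anyone below.
Noor alone (share 9/27) is above the threshold, contributing 55; the remaining 6 contribute 0. Total contributed: 55.
Jia keeps 55 and receives 3.1 × 55 × 5/27 = 31.57 from the shared-equipment pool, for a payoff of 86.57.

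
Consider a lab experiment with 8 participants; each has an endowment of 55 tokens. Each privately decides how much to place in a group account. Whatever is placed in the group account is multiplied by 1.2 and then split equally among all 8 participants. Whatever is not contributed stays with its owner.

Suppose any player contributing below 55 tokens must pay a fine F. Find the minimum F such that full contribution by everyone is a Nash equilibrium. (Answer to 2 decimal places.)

Given the others contribute fully, the best deviation is to contribute 0 (any partial contribution still incurs the fine and gives up units whose private return 0.1500 is below 1).
Deviating from 55 to 0 saves 55 tokens but forfeits the deviator's share of the drop in the group account: 1.2/8 × 55 = 8.25.
So the deviation gain is 55 − 8.25 = 46.75, and the fine must be at least 46.75 tokens to wipe it out.

46.75 tokens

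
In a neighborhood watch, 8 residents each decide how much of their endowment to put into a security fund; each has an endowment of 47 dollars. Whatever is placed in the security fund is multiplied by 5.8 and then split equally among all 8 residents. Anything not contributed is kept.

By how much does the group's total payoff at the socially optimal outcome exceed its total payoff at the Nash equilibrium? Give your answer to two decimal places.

1804.80 dollars

Each contributed unit returns 5.8/8 = 0.7250 to its contributor — below 1 — so contributing 0 is dominant for every player. At the Nash equilibrium everyone keeps their 47, and the group total is 8 × 47 = 376.
Each contributed unit returns 5.800 to the group as a whole (0.7250 to each of 8 players), which exceeds 1, so the social optimum is full contribution: group total = 5.800 × 376 = 2180.80.
Efficiency loss = 2180.80 − 376 = 1804.80.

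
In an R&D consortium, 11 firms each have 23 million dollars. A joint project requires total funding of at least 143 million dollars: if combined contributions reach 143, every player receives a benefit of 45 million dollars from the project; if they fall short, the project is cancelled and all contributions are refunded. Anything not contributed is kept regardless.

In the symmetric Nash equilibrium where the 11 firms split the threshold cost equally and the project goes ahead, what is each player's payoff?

Equal share of the threshold: 143/11 = 13.
At this profile no one gains by cutting their contribution: any cut drops the total below 143, the project is cancelled, contributions are refunded, and the deviator ends with 23, which is less than 23 − 13 + 45 = 55. Contributing more than 13 just wastes the excess. So contributing exactly 13 is a best response.
Each player's payoff: 23 − 13 + 45 = 55.

55 million dollars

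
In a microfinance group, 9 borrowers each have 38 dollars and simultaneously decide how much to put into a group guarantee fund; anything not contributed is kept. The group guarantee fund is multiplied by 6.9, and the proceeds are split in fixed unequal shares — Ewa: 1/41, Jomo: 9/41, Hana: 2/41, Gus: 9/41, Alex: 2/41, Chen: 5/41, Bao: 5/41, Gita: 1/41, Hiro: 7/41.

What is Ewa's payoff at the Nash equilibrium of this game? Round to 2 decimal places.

57.19 dollars

A player with share s gets back 6.9·s per unit contributed, so full contribution is dominant for anyone with s > 1/6.9 = 0.1449 and zero contribution is dominant for anyone below.
Jomo, Gus and Hiro clear that bar, contributing 38 each; the remaining 6 contribute 0. Total contributed: 114.
Ewa keeps 38 and receives 6.9 × 114 × 1/41 = 19.19 from the group guarantee fund, for a payoff of 57.19.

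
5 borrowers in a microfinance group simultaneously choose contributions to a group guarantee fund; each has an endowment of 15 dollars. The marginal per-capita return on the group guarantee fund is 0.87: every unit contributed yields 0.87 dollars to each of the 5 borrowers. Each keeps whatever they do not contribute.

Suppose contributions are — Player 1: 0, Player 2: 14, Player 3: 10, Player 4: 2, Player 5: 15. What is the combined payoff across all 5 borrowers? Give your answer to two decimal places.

212.35 dollars

Total contributed: 0 + 14 + 10 + 2 + 15 = 41; total kept: 5 × 15 − 41 = 34.
The group guarantee fund pays out 0.87 × 5 × 41 = 178.35 in aggregate.
Group total = 34 + 178.35 = 212.35.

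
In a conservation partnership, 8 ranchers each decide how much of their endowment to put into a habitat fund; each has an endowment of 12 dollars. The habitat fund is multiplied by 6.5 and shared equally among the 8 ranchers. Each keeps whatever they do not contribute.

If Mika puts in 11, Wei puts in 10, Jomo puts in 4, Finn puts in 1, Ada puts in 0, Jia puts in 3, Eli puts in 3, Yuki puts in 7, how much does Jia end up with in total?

40.69 dollars

Total contributed: 11 + 10 + 4 + 1 + 0 + 3 + 3 + 7 = 39.
Each receives 6.5 × 39 / 8 = 31.69 from the habitat fund.
Jia keeps 12 − 3 = 9, so Jia's payoff is 9 + 31.69 = 40.69.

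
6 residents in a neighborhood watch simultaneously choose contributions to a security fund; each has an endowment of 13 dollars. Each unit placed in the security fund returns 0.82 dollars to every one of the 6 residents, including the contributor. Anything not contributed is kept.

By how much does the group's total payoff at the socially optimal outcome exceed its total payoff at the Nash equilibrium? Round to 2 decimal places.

305.76 dollars

The private return per contributed unit is 0.82 < 1, so contributing 0 is dominant for every player. At the Nash equilibrium everyone keeps their 13, and the group total is 6 × 13 = 78.
Each contributed unit returns 4.920 to the group as a whole (0.82 to each of 6 players), which exceeds 1, so the social optimum is full contribution: group total = 4.920 × 78 = 383.76.
Efficiency loss = 383.76 − 78 = 305.76.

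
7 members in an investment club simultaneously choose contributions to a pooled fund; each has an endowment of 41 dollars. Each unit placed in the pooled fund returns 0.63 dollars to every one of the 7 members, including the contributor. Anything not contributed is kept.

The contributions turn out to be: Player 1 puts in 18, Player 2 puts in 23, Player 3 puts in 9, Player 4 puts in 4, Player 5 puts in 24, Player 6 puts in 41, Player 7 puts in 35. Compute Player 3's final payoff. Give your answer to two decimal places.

129.02 dollars

Total contributed: 18 + 23 + 9 + 4 + 24 + 41 + 35 = 154.
Each receives 0.63 × 154 = 97.02 from the pooled fund.
Player 3 keeps 41 − 9 = 32, so Player 3's payoff is 32 + 97.02 = 129.02.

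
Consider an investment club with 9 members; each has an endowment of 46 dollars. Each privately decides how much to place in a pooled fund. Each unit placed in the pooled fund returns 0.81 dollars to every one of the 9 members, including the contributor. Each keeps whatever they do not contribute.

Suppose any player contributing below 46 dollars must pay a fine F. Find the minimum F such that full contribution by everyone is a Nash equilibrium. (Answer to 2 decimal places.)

Given the others contribute fully, the best deviation is to contribute 0 (any partial contribution still incurs the fine and gives up units whose private return 0.81 is below 1).
Deviating from 46 to 0 saves 46 dollars but forfeits the deviator's share of the drop in the pooled fund: 0.81 × 46 = 37.26.
So the deviation gain is 46 − 37.26 = 8.74, and the fine must be at least 8.74 dollars to wipe it out.

8.74 dollars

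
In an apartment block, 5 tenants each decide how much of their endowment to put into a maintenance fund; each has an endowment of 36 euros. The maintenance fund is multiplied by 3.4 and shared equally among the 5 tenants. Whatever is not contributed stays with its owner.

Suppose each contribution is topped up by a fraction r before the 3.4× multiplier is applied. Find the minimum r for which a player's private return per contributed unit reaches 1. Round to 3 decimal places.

0.471

With matching at rate r, one contributed unit becomes (1 + r) in the maintenance fund and returns 3.4 × (1 + r) / 5 to the contributor.
Setting this equal to 1: 1 + r = 5/3.4 = 1.4706.
So the minimum matching rate is r = 1.4706 − 1 = 0.471.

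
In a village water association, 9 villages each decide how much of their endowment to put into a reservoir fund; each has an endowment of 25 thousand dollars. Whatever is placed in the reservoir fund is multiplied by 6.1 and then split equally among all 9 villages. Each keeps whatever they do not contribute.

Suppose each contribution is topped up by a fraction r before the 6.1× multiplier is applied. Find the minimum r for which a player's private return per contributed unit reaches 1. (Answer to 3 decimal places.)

With matching at rate r, one contributed unit becomes (1 + r) in the reservoir fund and returns 6.1 × (1 + r) / 9 to the contributor.
Setting this equal to 1: 1 + r = 9/6.1 = 1.4754.
So the minimum matching rate is r = 1.4754 − 1 = 0.475.

0.475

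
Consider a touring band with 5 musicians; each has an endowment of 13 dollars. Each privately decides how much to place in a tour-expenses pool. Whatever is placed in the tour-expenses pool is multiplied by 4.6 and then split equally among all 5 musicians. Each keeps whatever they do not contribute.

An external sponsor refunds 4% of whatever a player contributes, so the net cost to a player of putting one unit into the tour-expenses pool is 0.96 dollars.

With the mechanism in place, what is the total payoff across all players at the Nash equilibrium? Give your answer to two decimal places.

65.00 dollars

With the mechanism, a contributed unit returns (4.6/5) / 0.96 = 0.9583 per unit of net cost — still below 1 — so contributing 0 remains dominant for every player.
Everyone keeps their endowment and the group total is 5 × 13 = 65.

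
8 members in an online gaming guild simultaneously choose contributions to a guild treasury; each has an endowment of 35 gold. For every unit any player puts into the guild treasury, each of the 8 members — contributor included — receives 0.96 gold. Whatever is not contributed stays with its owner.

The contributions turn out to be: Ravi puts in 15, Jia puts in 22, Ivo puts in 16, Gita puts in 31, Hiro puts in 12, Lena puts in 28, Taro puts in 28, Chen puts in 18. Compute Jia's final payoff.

Total contributed: 15 + 22 + 16 + 31 + 12 + 28 + 28 + 18 = 170.
Each receives 0.96 × 170 = 163.20 from the guild treasury.
Jia keeps 35 − 22 = 13, so Jia's payoff is 13 + 163.20 = 176.20.

176.20 gold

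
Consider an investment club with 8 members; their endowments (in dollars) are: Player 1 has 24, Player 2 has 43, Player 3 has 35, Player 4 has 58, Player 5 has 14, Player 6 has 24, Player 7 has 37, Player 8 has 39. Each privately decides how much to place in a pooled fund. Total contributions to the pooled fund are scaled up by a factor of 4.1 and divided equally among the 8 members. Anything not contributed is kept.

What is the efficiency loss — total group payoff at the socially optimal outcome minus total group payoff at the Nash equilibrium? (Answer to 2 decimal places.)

849.40 dollars

The private return per contributed unit is 4.1/8 = 0.5125 < 1 for every player regardless of endowment, so the Nash equilibrium is zero contribution and the group total is Σ E_j = 24 + 43 + 35 + 58 + 14 + 24 + 37 + 39 = 274.
Each contributed unit returns 4.100 to the group, so the social optimum is full contribution by everyone: group total = 4.100 × 274 = 1123.40.
Efficiency loss = (4.100 − 1) × 274 = 849.40.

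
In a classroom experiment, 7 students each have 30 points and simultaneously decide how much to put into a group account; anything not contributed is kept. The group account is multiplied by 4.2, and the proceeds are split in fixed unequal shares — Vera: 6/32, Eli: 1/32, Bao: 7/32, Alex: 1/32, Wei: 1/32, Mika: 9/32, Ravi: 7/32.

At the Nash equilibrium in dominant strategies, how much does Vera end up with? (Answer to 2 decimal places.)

A player with share s gets back 4.2·s per unit contributed, so full contribution is dominant for anyone with s > 1/4.2 = 0.2381 and zero contribution is dominant for anyone below.
Mika alone (share 9/32) is above the threshold, contributing 30; the remaining 6 contribute 0. Total contributed: 30.
Vera keeps 30 and receives 4.2 × 30 × 6/32 = 23.63 from the group account, for a payoff of 53.63.

53.63 points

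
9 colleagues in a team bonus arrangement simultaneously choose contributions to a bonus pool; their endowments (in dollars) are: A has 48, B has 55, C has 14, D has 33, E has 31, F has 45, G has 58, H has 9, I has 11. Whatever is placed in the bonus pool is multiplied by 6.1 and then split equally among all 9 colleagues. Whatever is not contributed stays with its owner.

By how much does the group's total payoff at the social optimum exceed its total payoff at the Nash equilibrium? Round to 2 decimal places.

The private return per contributed unit is 6.1/9 = 0.6778 < 1 for every player regardless of endowment, so the Nash equilibrium is zero contribution and the group total is Σ E_j = 48 + 55 + 14 + 33 + 31 + 45 + 58 + 9 + 11 = 304.
Each contributed unit returns 6.100 to the group, so the social optimum is full contribution by everyone: group total = 6.100 × 304 = 1854.40.
Efficiency loss = (6.100 − 1) × 304 = 1550.40.

1550.40 dollars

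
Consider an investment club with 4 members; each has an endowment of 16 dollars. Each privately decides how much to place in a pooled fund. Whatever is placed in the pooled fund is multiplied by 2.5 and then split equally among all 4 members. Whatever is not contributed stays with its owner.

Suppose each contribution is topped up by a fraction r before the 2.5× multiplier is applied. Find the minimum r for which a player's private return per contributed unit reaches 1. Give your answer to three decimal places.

0.600

With matching at rate r, one contributed unit becomes (1 + r) in the pooled fund and returns 2.5 × (1 + r) / 4 to the contributor.
Setting this equal to 1: 1 + r = 4/2.5 = 1.6000.
So the minimum matching rate is r = 1.6000 − 1 = 0.600.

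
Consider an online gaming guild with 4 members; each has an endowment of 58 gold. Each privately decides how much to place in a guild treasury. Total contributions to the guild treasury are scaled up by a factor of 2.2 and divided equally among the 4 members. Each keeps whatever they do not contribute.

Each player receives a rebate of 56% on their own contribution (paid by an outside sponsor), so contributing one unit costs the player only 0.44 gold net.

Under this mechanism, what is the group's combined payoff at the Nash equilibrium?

640.32 gold

With the mechanism, a contributed unit returns (2.2/4) / 0.44 = 1.2500 per unit of net cost to the contributor — now above 1 — so contributing fully is weakly dominant for every player.
At the Nash equilibrium everyone contributes 58. Group total payoff = 4 × (58 × 0.56 + 2.2 × 58) = 640.32.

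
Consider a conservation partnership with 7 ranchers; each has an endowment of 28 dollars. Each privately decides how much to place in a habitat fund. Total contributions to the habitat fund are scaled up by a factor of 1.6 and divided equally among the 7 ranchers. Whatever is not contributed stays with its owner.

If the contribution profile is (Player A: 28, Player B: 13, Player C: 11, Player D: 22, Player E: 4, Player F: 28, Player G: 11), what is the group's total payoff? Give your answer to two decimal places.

266.20 dollars

Total contributed: 28 + 13 + 11 + 22 + 4 + 28 + 11 = 117; total kept: 7 × 28 − 117 = 79.
The habitat fund pays out 1.6 × 117 = 187.20 in aggregate.
Group total = 79 + 187.20 = 266.20.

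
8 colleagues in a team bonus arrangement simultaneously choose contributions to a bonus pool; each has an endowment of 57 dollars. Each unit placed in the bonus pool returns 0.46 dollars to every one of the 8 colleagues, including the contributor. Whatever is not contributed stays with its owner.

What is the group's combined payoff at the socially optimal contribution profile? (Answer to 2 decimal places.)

1678.08 dollars

Each contributed unit returns 3.680 to the group as a whole (0.46 to each of 8 players), which exceeds 1, so the social optimum is full contribution: group total = 3.680 × 456 = 1678.08.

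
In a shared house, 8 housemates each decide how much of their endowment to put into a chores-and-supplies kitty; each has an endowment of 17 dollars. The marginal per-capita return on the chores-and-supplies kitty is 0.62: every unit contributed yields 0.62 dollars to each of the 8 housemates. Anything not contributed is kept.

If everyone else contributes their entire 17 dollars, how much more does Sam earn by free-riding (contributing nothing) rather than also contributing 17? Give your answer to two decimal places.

6.46 dollars

Switching from a contribution of 17 to 0 lets Sam keep an extra 17 dollars, but lowers the chores-and-supplies kitty by 17, which costs Sam their own share of that drop: 0.62 × 17 = 10.54.
Net gain = 17 − 10.54 = 6.46. The private return per contributed unit (0.62) is below 1, so free-riding is indeed the best response regardless of what the others do.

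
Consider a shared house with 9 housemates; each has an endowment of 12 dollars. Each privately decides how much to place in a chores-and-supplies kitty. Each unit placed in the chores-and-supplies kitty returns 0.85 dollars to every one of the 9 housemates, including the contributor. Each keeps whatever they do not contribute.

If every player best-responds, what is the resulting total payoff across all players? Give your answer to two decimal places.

The private return per contributed unit is 0.85 < 1, so contributing 0 is dominant for every player. At the Nash equilibrium everyone keeps their 12, and the group total is 9 × 12 = 108.

108.00 dollars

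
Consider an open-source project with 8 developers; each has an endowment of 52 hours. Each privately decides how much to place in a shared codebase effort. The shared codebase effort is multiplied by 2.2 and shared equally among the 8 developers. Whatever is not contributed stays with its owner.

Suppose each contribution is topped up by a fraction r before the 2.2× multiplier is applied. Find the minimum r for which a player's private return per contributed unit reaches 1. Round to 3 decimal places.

2.636

With matching at rate r, one contributed unit becomes (1 + r) in the shared codebase effort and returns 2.2 × (1 + r) / 8 to the contributor.
Setting this equal to 1: 1 + r = 8/2.2 = 3.6364.
So the minimum matching rate is r = 3.6364 − 1 = 2.636.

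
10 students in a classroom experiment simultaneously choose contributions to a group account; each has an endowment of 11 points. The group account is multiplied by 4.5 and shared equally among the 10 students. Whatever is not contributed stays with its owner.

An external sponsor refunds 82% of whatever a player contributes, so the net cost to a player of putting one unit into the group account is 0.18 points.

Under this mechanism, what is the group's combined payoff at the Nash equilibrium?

585.20 points

With the mechanism, a contributed unit returns (4.5/10) / 0.18 = 2.5000 per unit of net cost to the contributor — now above 1 — so contributing fully is weakly dominant for every player.
At the Nash equilibrium everyone contributes 11. Group total payoff = 10 × (11 × 0.82 + 4.5 × 11) = 585.20.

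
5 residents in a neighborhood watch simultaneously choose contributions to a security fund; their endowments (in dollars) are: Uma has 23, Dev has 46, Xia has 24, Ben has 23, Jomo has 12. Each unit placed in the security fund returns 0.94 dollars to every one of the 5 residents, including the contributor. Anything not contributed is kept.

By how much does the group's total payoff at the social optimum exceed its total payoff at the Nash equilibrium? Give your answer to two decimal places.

473.60 dollars

The private return per contributed unit is 0.94 < 1 for everyone, so the Nash equilibrium is zero contribution and the group total is Σ E_j = 23 + 46 + 24 + 23 + 12 = 128.
Each contributed unit returns 4.700 to the group, so the social optimum is full contribution by everyone: group total = 4.700 × 128 = 601.60.
Efficiency loss = (4.700 − 1) × 128 = 473.60.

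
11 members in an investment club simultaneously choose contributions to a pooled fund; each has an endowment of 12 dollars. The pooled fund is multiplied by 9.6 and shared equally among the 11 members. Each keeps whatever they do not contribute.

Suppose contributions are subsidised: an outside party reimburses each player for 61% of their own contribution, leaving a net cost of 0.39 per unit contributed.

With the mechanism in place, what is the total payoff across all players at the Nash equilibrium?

1347.72 dollars

The effective private return per unit is now (9.6/11) / 0.39 = 2.2378 > 1, so every player's dominant strategy flips to full contribution.
So the Nash equilibrium is full contribution by all 11; the group earns 11 × (12 × 0.61 + 9.6 × 12) = 1347.72.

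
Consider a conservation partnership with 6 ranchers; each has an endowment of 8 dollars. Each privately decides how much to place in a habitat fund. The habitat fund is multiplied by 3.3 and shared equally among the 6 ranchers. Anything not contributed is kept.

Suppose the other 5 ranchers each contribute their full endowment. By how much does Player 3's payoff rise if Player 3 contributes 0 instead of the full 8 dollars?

3.60 dollars

Switching from a contribution of 8 to 0 lets Player 3 keep an extra 8 dollars, but lowers the habitat fund by 8, which costs Player 3 their own share of that drop: 3.3/6 × 8 = 4.40.
Net gain = 8 − 4.40 = 3.60. The private return per contributed unit (0.5500) is below 1, so free-riding is indeed the best response regardless of what the others do.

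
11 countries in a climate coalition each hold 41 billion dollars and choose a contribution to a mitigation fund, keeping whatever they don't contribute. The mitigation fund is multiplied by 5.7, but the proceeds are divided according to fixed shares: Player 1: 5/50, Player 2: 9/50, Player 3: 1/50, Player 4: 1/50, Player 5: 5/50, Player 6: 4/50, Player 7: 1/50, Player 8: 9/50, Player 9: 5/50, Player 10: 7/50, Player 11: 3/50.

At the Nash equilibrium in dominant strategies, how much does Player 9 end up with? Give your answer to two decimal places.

Each unit j contributes comes back to j as 5.7 × (j's share), so j prefers to contribute only if that share exceeds 1/5.7 = 0.1754; otherwise keeping the unit dominates.
Player 2 and Player 8 clear that bar, contributing 41 each; the remaining 9 contribute 0. Total contributed: 82.
Player 9 keeps 41 and receives 5.7 × 82 × 5/50 = 46.74 from the mitigation fund, for a payoff of 87.74.

87.74 billion dollars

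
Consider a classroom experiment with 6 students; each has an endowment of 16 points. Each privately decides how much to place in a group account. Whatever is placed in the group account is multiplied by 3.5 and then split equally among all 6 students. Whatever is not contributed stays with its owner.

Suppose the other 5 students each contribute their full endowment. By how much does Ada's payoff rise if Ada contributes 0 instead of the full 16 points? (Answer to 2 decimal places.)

Switching from a contribution of 16 to 0 lets Ada keep an extra 16 points, but lowers the group account by 16, which costs Ada their own share of that drop: 3.5/6 × 16 = 9.33.
Net gain = 16 − 9.33 = 6.67. The private return per contributed unit (0.5833) is below 1, so free-riding is indeed the best response regardless of what the others do.

6.67 points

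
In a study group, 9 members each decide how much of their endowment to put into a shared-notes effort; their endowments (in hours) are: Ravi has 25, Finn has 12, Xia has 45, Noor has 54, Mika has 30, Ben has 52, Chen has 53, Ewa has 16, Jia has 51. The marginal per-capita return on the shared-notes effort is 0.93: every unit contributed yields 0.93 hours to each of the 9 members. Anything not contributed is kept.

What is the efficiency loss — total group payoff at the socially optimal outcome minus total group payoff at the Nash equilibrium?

2491.06 hours

The private return per contributed unit is 0.93 < 1 for everyone, so the Nash equilibrium is zero contribution and the group total is Σ E_j = 25 + 12 + 45 + 54 + 30 + 52 + 53 + 16 + 51 = 338.
Each contributed unit returns 8.370 to the group, so the social optimum is full contribution by everyone: group total = 8.370 × 338 = 2829.06.
Efficiency loss = (8.370 − 1) × 338 = 2491.06.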